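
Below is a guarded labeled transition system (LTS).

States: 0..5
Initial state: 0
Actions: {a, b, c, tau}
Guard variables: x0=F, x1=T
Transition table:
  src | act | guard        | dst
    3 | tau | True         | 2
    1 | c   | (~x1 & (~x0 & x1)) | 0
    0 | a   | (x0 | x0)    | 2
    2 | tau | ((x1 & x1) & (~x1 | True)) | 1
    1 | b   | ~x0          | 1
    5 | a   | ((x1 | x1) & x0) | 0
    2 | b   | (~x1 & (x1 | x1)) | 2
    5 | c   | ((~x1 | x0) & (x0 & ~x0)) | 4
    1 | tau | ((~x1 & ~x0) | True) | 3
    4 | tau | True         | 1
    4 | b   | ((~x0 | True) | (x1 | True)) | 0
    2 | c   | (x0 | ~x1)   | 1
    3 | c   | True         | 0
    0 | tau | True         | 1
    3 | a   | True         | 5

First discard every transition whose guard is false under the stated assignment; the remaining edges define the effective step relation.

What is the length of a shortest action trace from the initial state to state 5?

Answer: 3

Analysis:
Layered search for 5:
  depth 0: {0}
  depth 1: {1}
  depth 2: {3}
  depth 3: {2,5}
first hit 5 at d=3 via tau·tau·a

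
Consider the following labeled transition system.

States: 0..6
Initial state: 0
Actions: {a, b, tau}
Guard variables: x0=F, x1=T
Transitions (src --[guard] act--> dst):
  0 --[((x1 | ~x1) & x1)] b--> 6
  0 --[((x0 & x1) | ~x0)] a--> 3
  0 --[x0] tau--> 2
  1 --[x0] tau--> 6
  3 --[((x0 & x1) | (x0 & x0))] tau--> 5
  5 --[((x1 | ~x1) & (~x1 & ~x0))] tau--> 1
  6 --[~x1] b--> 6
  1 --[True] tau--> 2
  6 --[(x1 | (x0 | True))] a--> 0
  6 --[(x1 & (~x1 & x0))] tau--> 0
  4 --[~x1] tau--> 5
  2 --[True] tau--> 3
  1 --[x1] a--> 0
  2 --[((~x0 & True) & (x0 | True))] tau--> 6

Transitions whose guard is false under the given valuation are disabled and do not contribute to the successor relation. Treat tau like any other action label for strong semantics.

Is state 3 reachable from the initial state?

Guard filter leaves 7 enabled edge(s).
depth 0: {0}
depth 1: {3,6}  cumulative {0,3,6}
R = {0,3,6}
Path to 3: a

Answer: REACHABLE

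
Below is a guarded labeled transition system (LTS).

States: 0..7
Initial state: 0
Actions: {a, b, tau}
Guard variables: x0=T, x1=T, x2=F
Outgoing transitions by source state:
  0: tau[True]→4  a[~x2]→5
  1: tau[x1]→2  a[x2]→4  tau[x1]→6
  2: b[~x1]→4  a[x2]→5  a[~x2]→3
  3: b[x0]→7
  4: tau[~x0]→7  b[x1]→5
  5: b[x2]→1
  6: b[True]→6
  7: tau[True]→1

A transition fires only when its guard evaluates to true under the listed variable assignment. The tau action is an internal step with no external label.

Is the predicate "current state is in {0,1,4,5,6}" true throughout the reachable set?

Answer: INVARIANT HOLDS

Analysis:
Allowed set {0,1,4,5,6}
Reachable = {0,4,5}
  0: ✓
  4: ✓
  5: ✓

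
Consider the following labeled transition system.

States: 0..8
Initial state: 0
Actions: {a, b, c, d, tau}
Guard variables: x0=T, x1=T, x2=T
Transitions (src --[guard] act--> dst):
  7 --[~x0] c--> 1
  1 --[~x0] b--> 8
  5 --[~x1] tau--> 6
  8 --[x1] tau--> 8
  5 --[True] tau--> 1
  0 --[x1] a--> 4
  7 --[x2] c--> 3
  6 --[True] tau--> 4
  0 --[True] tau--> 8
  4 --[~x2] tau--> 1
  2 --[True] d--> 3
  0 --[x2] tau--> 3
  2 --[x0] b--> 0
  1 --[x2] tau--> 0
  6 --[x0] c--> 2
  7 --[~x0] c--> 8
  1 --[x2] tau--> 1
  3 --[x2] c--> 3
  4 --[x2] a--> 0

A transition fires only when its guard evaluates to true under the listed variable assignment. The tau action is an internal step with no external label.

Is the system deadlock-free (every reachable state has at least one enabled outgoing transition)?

Reachable = {0,3,4,8}
  0: a→4  tau→3  tau→8  [deg 3]
  3: c→3  [deg 1]
  4: a→0  [deg 1]
  8: tau→8  [deg 1]

Answer: DEADLOCK-FREE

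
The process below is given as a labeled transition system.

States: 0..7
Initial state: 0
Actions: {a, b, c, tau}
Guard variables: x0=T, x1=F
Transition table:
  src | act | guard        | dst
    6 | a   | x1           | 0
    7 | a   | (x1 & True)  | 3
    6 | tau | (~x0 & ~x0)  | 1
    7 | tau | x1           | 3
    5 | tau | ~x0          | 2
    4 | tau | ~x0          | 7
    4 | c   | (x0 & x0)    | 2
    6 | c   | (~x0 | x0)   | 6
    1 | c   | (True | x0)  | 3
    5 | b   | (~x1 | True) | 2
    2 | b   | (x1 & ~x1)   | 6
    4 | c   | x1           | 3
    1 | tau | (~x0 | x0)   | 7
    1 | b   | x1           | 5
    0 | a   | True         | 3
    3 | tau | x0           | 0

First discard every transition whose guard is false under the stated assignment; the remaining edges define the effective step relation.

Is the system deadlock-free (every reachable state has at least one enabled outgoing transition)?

Answer: DEADLOCK-FREE

Analysis:
Reach set: {0,3}
  0: a→3  [1 exit(s)]
  3: tau→0  [1 exit(s)]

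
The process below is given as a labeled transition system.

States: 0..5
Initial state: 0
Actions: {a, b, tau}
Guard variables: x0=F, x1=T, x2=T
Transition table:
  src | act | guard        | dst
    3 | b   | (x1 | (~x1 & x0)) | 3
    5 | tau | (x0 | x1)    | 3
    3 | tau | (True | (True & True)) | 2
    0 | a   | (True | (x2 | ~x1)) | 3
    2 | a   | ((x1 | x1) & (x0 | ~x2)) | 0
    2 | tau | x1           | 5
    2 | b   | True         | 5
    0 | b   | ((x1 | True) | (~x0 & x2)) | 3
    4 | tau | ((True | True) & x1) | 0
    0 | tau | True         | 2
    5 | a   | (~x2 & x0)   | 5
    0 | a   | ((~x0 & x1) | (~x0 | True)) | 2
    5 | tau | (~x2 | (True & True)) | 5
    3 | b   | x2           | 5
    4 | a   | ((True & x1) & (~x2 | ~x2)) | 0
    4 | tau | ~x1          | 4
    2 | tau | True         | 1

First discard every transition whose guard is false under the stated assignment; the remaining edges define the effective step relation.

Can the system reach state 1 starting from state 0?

Answer: REACHABLE

Analysis:
Guard filter leaves 13 enabled edge(s).
Layer 0: {0}
Layer 1: {2,3}  cumulative {0,2,3}
Layer 2: {1,5}  cumulative {0,1,2,3,5}
Reach set: {0,1,2,3,5}
Path to 1: a·tau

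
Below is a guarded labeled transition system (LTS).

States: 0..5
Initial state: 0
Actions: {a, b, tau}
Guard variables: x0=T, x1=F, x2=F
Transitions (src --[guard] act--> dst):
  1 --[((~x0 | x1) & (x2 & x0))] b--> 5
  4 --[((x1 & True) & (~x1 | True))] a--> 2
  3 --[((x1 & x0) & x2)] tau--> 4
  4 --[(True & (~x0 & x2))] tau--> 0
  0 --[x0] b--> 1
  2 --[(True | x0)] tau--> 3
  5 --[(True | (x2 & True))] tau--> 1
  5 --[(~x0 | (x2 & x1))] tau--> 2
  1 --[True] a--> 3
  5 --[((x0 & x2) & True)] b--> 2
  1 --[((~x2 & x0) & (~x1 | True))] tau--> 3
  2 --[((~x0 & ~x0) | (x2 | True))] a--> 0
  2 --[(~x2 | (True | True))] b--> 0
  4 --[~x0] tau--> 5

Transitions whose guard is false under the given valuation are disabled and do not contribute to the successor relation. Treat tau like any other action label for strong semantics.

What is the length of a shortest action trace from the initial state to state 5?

BFS to 5:
  depth 0: {0}
  depth 1: {1}
  depth 2: {3}
5 never appears.

Answer: UNREACHABLE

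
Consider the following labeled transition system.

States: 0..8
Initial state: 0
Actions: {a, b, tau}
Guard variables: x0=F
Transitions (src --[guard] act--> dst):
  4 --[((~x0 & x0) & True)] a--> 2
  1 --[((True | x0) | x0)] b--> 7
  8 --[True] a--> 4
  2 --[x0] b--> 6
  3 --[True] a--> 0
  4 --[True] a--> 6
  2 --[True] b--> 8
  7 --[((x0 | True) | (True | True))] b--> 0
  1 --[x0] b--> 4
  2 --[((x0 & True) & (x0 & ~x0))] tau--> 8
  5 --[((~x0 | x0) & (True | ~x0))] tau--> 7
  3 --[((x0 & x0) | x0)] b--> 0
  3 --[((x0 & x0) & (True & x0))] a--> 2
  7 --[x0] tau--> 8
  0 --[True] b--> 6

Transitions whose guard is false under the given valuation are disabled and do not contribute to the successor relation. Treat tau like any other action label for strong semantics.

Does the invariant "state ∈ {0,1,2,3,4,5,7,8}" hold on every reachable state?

Allowed set {0,1,2,3,4,5,7,8}
Reach set: {0,6}
  0: ok
  6: ✗ unsafe
reach 6 via b — violates

Answer: INVARIANT VIOLATED at state 6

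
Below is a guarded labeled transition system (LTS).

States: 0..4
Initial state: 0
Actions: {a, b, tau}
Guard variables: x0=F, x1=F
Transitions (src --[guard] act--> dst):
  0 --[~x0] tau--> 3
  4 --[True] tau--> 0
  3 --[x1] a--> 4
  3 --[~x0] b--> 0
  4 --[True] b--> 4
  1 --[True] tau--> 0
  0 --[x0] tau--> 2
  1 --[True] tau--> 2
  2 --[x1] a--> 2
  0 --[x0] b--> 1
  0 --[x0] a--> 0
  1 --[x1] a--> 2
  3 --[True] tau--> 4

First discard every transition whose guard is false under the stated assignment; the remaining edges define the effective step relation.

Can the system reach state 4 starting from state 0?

Guard filter leaves 7 enabled edge(s).
Layer 0: {0}
Layer 1: {3}  now seen {0,3}
Layer 2: {4}  now seen {0,3,4}
R = {0,3,4}
trace reaching 4: tau·tau

Answer: REACHABLE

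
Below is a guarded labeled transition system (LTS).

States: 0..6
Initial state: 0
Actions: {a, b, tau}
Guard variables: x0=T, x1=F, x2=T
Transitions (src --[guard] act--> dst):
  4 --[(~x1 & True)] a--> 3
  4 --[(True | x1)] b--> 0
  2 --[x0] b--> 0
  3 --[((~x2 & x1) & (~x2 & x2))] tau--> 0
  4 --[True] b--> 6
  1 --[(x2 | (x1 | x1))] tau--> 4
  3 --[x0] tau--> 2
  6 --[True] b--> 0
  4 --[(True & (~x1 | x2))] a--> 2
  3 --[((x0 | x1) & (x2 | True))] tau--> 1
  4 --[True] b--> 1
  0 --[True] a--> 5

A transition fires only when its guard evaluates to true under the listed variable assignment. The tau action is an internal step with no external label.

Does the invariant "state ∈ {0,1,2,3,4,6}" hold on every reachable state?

Inv-set: {0,1,2,3,4,6}
Reachable = {0,5}
  0: safe
  5: VIOLATES
witness against invariant: a → 5

Answer: INVARIANT VIOLATED at state 5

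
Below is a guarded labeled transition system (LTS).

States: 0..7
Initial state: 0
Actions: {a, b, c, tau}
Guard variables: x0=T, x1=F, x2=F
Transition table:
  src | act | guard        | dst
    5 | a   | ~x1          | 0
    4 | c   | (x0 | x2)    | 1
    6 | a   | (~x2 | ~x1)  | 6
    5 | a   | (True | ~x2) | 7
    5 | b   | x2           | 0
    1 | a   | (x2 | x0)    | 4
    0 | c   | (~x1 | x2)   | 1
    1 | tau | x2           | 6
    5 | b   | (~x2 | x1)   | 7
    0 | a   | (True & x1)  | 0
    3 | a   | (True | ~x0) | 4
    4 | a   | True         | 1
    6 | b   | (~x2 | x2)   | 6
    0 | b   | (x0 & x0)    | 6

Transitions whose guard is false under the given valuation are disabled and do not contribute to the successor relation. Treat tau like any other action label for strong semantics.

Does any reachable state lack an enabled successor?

Reach set: {0,1,4,6}
  0: b→6  c→1  [2 exit(s)]
  1: a→4  [1 exit(s)]
  4: a→1  c→1  [2 exit(s)]
  6: a→6  b→6  [2 exit(s)]

Answer: DEADLOCK-FREE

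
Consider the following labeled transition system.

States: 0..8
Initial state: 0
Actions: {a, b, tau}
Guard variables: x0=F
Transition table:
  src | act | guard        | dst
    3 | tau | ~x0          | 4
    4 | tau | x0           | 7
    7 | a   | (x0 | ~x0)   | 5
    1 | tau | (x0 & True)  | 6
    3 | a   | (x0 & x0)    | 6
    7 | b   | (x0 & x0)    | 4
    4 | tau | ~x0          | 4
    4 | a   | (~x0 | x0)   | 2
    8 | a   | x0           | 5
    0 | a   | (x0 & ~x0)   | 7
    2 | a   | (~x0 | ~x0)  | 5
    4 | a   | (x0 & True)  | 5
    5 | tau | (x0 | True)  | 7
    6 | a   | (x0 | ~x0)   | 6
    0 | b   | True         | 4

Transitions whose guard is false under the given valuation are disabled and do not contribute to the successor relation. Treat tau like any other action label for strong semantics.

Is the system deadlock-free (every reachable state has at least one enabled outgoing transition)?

R = {0,2,4,5,7}
  0: b→4  [deg 1]
  2: a→5  [deg 1]
  4: a→2  tau→4  [deg 2]
  5: tau→7  [deg 1]
  7: a→5  [deg 1]

Answer: DEADLOCK-FREE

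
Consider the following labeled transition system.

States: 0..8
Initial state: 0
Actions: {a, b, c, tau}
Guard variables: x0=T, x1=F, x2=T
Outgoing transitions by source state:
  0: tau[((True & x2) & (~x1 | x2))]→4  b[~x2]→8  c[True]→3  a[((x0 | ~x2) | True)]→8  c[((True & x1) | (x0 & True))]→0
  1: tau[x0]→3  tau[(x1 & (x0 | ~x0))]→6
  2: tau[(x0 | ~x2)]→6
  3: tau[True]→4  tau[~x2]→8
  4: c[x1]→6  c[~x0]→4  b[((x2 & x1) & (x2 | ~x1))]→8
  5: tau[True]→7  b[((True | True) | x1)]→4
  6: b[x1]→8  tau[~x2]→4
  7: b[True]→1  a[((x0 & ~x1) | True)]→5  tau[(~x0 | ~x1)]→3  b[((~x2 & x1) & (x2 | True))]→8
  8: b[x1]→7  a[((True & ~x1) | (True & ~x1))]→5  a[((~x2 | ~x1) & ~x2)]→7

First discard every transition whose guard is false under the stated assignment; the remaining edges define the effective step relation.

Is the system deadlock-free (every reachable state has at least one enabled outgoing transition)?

R = {0,1,3,4,5,7,8}
  0: a→8  c→0  c→3  tau→4  [deg 4]
  1: tau→3  [deg 1]
  3: tau→4  [deg 1]
  4: ∅  [deadlock]
  5: b→4  tau→7  [deg 2]
  7: a→5  b→1  tau→3  [deg 3]
  8: a→5  [deg 1]
witness 4: tau

Answer: DEADLOCK at state 4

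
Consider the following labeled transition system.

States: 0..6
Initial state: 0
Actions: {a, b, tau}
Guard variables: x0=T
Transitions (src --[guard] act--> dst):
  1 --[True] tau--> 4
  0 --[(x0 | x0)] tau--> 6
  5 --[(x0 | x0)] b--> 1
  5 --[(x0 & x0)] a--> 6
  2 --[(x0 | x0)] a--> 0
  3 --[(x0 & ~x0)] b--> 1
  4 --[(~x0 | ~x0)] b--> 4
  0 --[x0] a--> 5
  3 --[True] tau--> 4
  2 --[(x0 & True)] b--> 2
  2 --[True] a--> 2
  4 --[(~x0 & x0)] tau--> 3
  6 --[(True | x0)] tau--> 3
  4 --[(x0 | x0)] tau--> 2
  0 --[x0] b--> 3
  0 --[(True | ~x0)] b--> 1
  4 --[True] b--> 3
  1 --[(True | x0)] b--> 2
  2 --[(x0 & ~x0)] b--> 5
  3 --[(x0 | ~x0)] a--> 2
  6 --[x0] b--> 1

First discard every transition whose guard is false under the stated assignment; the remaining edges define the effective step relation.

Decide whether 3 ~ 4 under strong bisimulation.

Answer: NOT BISIMILAR

Analysis:
Bisimulation quotient by refinement:
  π0 = {{0,1,2,3,4,5,6}}
  π1 = {{0},{1,4,6},{2,5},{3}}
  π2 = {{0},{1},{2},{3},{4},{5},{6}}
7 equivalence class(es) (converged in 3)
3∈{3}, 4∈{4}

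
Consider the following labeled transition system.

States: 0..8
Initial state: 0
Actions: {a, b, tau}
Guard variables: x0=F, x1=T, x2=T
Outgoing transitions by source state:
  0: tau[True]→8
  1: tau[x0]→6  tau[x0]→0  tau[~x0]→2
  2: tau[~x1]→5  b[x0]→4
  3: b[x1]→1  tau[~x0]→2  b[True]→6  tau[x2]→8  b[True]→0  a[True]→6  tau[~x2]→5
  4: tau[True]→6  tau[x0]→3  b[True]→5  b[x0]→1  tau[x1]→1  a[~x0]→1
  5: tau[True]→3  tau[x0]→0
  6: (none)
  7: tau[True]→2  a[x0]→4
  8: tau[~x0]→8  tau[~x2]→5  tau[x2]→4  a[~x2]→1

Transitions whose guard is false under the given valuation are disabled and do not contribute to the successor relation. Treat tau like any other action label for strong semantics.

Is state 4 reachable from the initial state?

16 transition(s) survive guard evaluation.
depth 0: {0}
depth 1: {8}  now seen {0,8}
depth 2: {4}  now seen {0,4,8}
depth 3: {1,5,6}  now seen {0,1,4,5,6,8}
depth 4: {2,3}  now seen {0,1,2,3,4,5,6,8}
Reachable = {0,1,2,3,4,5,6,8}
Path to 4: tau·tau

Answer: REACHABLE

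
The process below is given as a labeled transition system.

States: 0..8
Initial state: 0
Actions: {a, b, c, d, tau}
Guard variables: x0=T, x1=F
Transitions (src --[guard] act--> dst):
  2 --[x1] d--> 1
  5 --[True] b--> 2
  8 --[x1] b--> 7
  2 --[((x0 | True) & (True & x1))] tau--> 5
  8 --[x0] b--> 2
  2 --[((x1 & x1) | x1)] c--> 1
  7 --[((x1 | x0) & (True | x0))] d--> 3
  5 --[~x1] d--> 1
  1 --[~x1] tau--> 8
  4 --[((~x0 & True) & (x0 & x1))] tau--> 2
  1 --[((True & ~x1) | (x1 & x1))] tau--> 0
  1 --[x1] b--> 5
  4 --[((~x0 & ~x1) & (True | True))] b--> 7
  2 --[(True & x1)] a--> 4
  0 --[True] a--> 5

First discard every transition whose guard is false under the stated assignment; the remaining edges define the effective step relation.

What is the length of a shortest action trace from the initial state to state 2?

BFS to 2:
  depth 0: {0}
  depth 1: {5}
  depth 2: {1,2}
first hit 2 at d=2 via a·b

Answer: 2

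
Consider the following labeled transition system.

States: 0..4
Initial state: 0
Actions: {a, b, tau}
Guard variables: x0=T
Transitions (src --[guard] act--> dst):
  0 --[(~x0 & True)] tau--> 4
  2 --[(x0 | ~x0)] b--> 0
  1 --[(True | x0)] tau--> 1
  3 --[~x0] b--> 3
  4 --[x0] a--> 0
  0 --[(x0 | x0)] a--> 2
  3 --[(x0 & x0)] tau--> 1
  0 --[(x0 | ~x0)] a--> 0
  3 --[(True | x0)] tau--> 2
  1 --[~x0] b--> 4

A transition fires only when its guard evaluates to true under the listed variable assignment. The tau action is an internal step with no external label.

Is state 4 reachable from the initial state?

Answer: UNREACHABLE

Trace:
Guard filter leaves 7 enabled edge(s).
L0 = {0}
L1 = {2}  now seen {0,2}
Reach set: {0,2}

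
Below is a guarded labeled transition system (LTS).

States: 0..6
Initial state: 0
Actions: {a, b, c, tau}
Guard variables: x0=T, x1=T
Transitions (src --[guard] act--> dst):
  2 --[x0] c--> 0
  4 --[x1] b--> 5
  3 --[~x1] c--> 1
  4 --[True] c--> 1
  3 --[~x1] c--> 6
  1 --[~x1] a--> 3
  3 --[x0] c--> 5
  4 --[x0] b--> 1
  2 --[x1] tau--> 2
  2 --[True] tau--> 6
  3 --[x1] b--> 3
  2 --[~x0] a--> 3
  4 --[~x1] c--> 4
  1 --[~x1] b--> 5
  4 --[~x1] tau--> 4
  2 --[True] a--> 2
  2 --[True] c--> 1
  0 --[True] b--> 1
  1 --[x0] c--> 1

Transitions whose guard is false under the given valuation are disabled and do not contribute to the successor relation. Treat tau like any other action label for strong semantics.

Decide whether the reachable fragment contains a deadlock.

R = {0,1}
  0: b→1  [1 exit(s)]
  1: c→1  [1 exit(s)]

Answer: DEADLOCK-FREE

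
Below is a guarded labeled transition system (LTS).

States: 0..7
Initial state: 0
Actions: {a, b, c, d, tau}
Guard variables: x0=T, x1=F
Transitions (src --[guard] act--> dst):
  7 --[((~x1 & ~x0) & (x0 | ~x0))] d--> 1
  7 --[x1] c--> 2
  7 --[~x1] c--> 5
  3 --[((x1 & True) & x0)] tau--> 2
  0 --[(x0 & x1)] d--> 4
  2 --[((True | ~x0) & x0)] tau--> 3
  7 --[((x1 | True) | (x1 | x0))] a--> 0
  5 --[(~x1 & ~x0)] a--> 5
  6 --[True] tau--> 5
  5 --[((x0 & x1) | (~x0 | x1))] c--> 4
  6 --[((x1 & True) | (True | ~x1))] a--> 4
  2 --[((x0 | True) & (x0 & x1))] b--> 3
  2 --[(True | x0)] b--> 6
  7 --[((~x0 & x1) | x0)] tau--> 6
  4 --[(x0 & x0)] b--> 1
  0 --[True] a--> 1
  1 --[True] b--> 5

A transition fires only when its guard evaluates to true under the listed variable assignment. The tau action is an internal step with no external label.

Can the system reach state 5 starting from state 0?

Guard filter leaves 10 enabled edge(s).
Layer 0: {0}
Layer 1: {1}  total {0,1}
Layer 2: {5}  total {0,1,5}
Reachable = {0,1,5}
witness 5: a·b

Answer: REACHABLE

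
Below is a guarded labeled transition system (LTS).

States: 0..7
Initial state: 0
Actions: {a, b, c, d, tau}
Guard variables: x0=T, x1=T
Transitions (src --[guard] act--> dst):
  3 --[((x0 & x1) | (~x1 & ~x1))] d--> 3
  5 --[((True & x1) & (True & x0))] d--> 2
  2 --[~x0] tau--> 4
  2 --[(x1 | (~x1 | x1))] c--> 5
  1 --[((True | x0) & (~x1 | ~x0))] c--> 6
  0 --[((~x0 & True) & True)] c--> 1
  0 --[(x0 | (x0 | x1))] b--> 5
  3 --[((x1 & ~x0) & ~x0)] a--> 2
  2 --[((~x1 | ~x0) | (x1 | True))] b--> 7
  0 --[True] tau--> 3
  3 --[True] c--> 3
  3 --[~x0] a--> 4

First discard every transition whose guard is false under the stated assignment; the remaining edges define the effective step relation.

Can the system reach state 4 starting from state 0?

Answer: UNREACHABLE

Analysis:
Guard filter leaves 7 enabled edge(s).
L0 = {0}
L1 = {3,5}  now seen {0,3,5}
L2 = {2}  now seen {0,2,3,5}
L3 = {7}  now seen {0,2,3,5,7}
R = {0,2,3,5,7}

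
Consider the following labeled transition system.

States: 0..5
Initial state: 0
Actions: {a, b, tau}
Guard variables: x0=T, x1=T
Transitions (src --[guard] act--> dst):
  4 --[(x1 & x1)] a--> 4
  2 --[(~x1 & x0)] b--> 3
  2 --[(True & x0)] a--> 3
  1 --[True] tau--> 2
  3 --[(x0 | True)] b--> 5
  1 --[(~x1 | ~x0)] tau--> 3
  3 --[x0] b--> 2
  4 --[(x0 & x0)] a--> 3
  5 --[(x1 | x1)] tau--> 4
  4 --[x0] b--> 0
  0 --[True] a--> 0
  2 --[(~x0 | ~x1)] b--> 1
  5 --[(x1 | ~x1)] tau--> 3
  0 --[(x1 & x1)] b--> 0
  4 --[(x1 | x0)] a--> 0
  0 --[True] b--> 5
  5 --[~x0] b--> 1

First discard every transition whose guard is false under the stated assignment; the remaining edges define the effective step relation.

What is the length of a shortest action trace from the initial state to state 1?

Answer: UNREACHABLE

Trace:
BFS to 1:
  Layer 0: {0}
  Layer 1: {5}
  Layer 2: {3,4}
  Layer 3: {2}
1 never appears.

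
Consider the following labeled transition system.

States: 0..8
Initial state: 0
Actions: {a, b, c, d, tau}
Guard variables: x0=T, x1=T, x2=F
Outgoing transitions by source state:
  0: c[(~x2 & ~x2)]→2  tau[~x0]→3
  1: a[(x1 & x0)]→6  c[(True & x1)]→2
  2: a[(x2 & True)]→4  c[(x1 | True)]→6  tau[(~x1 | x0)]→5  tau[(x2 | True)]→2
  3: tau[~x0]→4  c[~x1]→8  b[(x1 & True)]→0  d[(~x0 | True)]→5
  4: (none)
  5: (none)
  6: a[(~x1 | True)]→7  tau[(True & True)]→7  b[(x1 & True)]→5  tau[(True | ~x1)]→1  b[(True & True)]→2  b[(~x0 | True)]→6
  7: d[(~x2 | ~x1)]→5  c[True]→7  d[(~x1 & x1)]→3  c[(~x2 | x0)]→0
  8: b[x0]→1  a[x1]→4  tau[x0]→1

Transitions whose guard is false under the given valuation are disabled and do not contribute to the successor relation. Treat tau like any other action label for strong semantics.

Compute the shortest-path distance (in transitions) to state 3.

Breadth-first toward 3:
  Layer 0: {0}
  Layer 1: {2}
  Layer 2: {5,6}
  Layer 3: {1,7}
3 never appears.

Answer: UNREACHABLE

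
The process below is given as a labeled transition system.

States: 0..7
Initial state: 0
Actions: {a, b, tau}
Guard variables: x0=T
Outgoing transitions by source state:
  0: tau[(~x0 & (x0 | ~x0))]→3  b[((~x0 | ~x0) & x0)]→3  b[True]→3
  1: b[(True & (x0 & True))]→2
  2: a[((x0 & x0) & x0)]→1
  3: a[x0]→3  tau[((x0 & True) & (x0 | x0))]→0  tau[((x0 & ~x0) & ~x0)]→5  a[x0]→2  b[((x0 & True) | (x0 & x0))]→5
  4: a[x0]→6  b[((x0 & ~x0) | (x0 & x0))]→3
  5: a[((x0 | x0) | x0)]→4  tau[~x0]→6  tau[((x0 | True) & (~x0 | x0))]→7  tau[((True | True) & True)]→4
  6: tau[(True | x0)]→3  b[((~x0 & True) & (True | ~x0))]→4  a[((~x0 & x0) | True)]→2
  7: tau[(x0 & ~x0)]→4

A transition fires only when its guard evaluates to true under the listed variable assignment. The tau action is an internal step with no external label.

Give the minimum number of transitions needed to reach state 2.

BFS to 2:
  L0 = {0}
  L1 = {3}
  L2 = {2,5}
2 enters at depth 2; path b·a

Answer: 2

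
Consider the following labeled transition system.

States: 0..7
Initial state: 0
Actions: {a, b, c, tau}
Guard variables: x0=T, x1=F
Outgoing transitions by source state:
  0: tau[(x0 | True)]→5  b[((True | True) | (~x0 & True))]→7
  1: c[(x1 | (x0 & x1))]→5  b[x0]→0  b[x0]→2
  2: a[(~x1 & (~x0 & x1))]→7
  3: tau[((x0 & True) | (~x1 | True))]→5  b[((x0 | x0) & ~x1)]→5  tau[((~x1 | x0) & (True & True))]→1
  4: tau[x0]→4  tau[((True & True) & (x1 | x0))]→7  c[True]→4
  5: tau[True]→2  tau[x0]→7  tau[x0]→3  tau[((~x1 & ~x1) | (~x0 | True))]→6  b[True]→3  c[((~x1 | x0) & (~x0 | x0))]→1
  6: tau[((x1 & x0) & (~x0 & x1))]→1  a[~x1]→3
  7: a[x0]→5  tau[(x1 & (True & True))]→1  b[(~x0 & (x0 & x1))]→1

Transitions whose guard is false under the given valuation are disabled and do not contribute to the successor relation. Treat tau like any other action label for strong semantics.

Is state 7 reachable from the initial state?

Answer: REACHABLE

Analysis:
Guard filter leaves 18 enabled edge(s).
depth 0: {0}
depth 1: {5,7}  now seen {0,5,7}
depth 2: {1,2,3,6}  now seen {0,1,2,3,5,6,7}
Reach set: {0,1,2,3,5,6,7}
Path to 7: b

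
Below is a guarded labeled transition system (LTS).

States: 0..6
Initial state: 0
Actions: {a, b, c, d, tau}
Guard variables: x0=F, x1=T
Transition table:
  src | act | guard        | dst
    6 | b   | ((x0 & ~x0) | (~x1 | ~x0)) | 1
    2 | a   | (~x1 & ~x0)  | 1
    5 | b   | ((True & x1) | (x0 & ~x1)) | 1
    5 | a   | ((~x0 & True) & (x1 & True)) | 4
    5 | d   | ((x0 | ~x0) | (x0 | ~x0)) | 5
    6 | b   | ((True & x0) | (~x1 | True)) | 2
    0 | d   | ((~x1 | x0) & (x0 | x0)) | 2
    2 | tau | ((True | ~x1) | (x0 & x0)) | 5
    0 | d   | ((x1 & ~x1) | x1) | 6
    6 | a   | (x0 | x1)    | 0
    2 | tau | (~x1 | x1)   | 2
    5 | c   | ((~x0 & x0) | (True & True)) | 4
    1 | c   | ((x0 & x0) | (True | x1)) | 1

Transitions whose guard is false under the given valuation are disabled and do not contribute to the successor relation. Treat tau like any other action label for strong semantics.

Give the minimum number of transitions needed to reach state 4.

Answer: 4

Working:
Layered search for 4:
  Layer 0: {0}
  Layer 1: {6}
  Layer 2: {1,2}
  Layer 3: {5}
  Layer 4: {4}
4 enters at depth 4; path d·b·tau·a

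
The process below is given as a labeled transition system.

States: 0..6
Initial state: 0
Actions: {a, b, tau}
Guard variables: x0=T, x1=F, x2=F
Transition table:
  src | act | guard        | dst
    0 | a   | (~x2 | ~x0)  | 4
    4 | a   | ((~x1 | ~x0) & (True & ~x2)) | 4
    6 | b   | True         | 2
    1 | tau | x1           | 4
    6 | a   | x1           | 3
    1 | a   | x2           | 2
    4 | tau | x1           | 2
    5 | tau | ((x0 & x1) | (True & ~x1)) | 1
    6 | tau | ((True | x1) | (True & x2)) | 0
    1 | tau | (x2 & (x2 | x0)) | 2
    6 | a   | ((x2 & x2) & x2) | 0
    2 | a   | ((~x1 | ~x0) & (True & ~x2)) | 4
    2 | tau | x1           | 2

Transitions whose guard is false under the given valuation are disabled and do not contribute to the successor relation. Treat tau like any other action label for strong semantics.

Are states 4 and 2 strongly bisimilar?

Bisimulation quotient by refinement:
  P[0] = {{0,1,2,3,4,5,6}}
  P[1] = {{0,2,4},{1,3},{5},{6}}
Fixed point at round 2; 4 class(es).
[4]={0,2,4}  [2]={0,2,4}

Answer: BISIMILAR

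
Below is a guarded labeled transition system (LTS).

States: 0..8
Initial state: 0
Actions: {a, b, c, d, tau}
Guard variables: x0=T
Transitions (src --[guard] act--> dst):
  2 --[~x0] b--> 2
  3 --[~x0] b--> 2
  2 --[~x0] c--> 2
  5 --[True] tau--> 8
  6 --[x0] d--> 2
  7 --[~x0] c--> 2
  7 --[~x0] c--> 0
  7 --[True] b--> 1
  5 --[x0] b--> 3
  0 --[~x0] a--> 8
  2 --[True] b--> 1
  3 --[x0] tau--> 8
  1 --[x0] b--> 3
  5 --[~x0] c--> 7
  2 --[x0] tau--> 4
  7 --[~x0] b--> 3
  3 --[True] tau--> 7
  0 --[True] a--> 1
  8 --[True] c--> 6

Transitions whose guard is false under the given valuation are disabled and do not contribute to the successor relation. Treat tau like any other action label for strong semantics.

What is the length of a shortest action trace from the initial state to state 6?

Breadth-first toward 6:
  Layer 0: {0}
  Layer 1: {1}
  Layer 2: {3}
  Layer 3: {7,8}
  Layer 4: {6}
first hit 6 at d=4 via a·b·tau·c

Answer: 4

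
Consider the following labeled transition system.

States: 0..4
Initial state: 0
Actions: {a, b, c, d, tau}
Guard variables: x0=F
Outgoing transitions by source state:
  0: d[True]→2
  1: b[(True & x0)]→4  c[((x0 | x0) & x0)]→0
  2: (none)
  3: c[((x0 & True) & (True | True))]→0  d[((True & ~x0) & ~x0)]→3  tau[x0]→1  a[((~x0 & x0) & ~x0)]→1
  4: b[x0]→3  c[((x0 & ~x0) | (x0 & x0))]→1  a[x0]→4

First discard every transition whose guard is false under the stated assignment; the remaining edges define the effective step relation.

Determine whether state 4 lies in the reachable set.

Answer: UNREACHABLE

Trace:
2 transition(s) survive guard evaluation.
L0 = {0}
L1 = {2}  cumulative {0,2}
Reach set: {0,2}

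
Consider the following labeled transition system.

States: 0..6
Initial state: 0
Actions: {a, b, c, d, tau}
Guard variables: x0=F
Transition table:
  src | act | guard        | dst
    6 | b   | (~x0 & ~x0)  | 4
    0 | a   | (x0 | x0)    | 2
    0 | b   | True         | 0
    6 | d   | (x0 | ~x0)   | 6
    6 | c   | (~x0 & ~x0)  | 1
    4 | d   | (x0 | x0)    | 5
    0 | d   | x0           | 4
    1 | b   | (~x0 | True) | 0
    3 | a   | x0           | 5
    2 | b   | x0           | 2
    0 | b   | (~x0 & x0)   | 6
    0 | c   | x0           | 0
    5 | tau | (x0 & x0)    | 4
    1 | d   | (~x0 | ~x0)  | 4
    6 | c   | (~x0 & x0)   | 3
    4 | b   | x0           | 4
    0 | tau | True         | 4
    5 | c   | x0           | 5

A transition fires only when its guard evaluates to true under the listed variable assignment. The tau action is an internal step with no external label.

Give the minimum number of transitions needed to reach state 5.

BFS to 5:
  Layer 0: {0}
  Layer 1: {4}
5 never appears.

Answer: UNREACHABLE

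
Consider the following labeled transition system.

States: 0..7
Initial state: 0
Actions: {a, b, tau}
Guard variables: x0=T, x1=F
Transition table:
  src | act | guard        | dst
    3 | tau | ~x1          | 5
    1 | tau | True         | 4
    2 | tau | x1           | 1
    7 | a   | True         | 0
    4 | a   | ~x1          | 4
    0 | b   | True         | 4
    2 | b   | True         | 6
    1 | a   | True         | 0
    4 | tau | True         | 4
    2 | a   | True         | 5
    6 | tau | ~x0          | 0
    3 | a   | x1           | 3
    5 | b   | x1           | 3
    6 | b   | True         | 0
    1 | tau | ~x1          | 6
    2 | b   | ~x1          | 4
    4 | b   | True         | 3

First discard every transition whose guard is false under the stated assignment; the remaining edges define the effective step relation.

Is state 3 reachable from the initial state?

After dropping false guards: 13 live edges.
L0 = {0}
L1 = {4}  total {0,4}
L2 = {3}  total {0,3,4}
L3 = {5}  total {0,3,4,5}
Reach set: {0,3,4,5}
witness 3: b·b

Answer: REACHABLE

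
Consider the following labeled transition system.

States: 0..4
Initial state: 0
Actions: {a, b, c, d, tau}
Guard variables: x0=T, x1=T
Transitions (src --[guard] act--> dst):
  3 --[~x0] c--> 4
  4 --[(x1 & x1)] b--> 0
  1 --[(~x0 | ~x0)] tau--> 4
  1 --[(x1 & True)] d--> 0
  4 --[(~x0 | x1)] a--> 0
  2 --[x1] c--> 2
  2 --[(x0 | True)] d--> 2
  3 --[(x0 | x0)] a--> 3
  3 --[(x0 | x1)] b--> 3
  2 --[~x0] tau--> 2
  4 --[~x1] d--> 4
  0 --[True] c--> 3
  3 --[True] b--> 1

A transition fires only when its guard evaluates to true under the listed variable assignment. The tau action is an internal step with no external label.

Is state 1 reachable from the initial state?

After dropping false guards: 9 live edges.
L0 = {0}
L1 = {3}  cumulative {0,3}
L2 = {1}  cumulative {0,1,3}
Reach set: {0,1,3}
Path to 1: c·b

Answer: REACHABLE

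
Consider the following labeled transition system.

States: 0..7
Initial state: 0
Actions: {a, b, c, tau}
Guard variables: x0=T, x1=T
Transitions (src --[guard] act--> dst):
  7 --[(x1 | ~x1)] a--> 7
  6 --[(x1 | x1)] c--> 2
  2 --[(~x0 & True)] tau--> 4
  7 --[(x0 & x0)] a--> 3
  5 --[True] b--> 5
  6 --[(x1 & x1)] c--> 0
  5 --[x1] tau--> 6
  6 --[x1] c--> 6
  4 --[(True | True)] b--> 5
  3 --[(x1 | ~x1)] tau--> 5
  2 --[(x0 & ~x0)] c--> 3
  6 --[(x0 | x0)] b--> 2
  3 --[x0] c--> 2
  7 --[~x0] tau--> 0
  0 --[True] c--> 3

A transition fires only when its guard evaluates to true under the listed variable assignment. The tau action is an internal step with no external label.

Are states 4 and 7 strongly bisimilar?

Answer: NOT BISIMILAR

Trace:
Compute ~ classes (split until stable):
  π0 = {{0,1,2,3,4,5,6,7}}
  π1 = {{0},{1,2},{3},{4},{5},{6},{7}}
7 equivalence class(es) (converged in 2)
[4]={4}  [7]={7}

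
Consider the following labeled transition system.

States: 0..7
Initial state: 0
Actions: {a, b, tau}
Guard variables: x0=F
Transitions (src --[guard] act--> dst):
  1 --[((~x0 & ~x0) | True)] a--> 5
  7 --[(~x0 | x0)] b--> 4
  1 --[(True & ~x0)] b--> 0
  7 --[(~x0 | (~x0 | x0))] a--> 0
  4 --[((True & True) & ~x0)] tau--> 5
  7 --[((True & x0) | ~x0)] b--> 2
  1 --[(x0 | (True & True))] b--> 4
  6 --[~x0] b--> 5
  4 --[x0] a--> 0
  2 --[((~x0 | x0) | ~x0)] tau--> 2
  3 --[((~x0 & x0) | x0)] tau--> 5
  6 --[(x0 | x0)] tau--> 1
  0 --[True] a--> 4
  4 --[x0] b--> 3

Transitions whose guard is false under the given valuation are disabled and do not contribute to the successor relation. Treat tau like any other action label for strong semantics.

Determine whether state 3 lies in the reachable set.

Guard filter leaves 10 enabled edge(s).
depth 0: {0}
depth 1: {4}  now seen {0,4}
depth 2: {5}  now seen {0,4,5}
Reach set: {0,4,5}

Answer: UNREACHABLE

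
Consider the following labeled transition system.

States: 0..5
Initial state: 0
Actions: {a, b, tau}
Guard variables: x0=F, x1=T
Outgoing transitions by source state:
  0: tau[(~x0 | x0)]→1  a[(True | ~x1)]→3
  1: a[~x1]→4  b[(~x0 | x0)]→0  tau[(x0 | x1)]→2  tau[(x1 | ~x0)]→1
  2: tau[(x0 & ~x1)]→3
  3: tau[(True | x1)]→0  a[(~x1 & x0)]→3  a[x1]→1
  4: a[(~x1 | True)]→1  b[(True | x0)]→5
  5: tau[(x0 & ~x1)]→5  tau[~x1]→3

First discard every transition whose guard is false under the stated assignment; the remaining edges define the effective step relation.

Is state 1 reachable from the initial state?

Answer: REACHABLE

Working:
9 transition(s) survive guard evaluation.
L0 = {0}
L1 = {1,3}  now seen {0,1,3}
L2 = {2}  now seen {0,1,2,3}
R = {0,1,2,3}
Path to 1: tau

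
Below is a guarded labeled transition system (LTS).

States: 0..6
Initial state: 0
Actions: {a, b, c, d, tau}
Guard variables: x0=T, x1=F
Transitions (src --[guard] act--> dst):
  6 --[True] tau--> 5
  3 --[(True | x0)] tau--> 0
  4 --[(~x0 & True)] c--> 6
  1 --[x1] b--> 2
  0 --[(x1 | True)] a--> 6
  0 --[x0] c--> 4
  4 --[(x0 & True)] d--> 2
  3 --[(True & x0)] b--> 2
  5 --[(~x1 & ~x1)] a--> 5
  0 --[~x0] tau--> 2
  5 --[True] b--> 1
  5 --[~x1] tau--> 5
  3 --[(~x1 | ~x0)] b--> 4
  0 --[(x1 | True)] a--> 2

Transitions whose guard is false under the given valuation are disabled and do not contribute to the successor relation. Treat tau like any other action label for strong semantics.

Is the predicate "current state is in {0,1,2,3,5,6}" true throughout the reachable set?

Allowed set {0,1,2,3,5,6}
Reach set: {0,1,2,4,5,6}
  0: ok
  1: ok
  2: ok
  4: VIOLATES
  5: ok
  6: ok
counterexample path to 4: c

Answer: INVARIANT VIOLATED at state 4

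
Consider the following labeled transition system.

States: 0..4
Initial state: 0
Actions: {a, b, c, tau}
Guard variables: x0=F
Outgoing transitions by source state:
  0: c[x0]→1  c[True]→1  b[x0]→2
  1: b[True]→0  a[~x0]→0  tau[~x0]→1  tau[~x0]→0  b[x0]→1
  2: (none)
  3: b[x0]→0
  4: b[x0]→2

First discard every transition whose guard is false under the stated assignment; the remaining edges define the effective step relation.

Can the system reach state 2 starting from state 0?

Guard filter leaves 5 enabled edge(s).
Layer 0: {0}
Layer 1: {1}  now seen {0,1}
Reach set: {0,1}

Answer: UNREACHABLE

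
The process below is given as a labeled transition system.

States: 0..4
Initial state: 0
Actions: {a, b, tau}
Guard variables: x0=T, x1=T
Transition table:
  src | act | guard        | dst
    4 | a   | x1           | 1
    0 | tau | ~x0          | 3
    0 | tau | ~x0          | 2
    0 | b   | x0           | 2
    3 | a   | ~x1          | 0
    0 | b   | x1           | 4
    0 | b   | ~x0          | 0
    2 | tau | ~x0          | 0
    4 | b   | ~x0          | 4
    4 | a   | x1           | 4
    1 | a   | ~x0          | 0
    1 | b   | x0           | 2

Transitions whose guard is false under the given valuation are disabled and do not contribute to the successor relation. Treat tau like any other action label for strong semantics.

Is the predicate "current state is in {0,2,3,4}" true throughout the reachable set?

Allowed set {0,2,3,4}
Reach set: {0,1,2,4}
  0: ok
  1: outside
  2: ok
  4: ok
reach 1 via b·a — violates

Answer: INVARIANT VIOLATED at state 1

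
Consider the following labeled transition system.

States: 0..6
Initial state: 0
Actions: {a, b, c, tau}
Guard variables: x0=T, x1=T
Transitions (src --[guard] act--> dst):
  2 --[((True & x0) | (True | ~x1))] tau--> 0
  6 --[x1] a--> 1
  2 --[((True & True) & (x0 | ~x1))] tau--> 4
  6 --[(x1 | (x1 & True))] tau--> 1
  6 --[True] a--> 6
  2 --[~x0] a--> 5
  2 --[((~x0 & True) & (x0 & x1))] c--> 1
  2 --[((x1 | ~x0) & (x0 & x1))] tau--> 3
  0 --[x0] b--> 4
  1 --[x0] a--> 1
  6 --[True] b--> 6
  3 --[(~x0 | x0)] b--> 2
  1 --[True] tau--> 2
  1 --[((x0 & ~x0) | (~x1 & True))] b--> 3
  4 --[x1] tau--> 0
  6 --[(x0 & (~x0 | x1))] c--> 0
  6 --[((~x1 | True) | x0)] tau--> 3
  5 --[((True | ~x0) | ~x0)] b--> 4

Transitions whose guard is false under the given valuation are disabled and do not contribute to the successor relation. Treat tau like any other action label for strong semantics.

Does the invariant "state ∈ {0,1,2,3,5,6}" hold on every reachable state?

Answer: INVARIANT VIOLATED at state 4

Trace:
Safe = {0,1,2,3,5,6}
Reachable = {0,4}
  0: ✓
  4: VIOLATES
witness against invariant: b → 4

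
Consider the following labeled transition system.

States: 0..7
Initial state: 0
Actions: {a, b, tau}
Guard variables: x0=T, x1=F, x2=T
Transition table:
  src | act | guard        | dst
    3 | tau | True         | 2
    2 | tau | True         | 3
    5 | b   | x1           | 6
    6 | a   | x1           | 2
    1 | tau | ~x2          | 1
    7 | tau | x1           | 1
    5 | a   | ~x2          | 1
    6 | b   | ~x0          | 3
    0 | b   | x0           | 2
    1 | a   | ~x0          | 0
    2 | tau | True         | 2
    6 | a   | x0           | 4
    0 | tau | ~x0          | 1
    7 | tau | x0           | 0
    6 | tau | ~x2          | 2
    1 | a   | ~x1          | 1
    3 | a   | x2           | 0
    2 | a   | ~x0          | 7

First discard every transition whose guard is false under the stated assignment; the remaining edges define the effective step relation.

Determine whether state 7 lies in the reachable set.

Answer: UNREACHABLE

Trace:
After dropping false guards: 8 live edges.
Layer 0: {0}
Layer 1: {2}  cumulative {0,2}
Layer 2: {3}  cumulative {0,2,3}
Reach set: {0,2,3}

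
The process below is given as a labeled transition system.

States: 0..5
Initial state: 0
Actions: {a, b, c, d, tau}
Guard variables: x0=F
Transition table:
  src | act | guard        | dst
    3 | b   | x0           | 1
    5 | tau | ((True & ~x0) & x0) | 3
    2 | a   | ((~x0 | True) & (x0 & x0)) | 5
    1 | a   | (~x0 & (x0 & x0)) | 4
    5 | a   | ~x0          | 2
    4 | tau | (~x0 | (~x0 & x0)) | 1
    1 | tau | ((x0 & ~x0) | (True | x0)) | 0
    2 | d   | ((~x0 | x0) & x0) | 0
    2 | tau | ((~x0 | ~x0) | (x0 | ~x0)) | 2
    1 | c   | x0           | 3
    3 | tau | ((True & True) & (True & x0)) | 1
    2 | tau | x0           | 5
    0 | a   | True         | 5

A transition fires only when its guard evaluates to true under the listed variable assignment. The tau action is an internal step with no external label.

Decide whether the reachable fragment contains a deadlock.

Answer: DEADLOCK-FREE

Trace:
Reach set: {0,2,5}
  0: a→5  [1 out]
  2: tau→2  [1 out]
  5: a→2  [1 out]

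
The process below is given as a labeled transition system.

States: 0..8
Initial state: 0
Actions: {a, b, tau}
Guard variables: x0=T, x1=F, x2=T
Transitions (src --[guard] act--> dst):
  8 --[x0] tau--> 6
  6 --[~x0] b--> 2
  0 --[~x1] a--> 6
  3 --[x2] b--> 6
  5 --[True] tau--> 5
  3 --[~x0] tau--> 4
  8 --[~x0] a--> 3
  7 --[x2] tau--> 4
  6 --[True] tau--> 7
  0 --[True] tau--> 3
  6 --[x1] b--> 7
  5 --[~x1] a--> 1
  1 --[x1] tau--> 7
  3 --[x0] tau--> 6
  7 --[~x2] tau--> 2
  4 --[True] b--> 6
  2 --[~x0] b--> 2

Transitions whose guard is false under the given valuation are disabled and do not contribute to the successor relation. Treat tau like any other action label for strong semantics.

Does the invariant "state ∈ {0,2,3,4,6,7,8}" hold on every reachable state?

Allowed set {0,2,3,4,6,7,8}
Reach set: {0,3,4,6,7}
  0: safe
  3: safe
  4: safe
  6: safe
  7: safe

Answer: INVARIANT HOLDS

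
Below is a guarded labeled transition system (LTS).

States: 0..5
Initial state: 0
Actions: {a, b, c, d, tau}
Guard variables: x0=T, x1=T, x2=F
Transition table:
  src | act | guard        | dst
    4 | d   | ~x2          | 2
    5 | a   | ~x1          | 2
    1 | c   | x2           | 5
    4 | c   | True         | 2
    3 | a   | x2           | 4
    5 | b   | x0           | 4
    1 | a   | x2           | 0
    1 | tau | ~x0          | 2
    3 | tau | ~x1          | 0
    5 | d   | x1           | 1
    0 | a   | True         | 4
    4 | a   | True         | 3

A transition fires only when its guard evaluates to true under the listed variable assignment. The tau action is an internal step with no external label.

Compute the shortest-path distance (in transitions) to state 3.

Answer: 2

Analysis:
Breadth-first toward 3:
  L0 = {0}
  L1 = {4}
  L2 = {2,3}
depth(3)=2, e.g. a·a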